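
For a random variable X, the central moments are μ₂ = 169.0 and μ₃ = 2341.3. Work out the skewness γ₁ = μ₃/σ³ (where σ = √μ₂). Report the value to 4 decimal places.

1.0657

σ = √μ₂ = √169.0 = 13.00000
σ³ = μ₂^(3/2) = 2197.00000
γ₁ = μ₃/σ³ = 2341.3 / 2197.00000 ≈ 1.0657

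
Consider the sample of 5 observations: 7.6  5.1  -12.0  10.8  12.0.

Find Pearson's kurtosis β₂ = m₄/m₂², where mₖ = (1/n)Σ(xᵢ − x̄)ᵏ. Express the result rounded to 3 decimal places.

2.873

x̄ = 4.7000
Σ(xᵢ − x̄)² = 377.9600 ⇒ m₂ = 75.59200
Σ(xᵢ − x̄)⁴ = 82074.7940 ⇒ m₄ = 16414.95880
m₂² = 5714.15046
β₂ = m₄/m₂² = 16414.95880 / 5714.15046 ≈ 2.873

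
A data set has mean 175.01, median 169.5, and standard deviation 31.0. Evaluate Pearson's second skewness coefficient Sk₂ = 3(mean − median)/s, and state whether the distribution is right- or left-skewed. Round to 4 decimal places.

0.5332, right-skewed

Sk₂ = 3(175.01 − 169.5) / 31.0 = 3 × 5.5100 / 31.0
    = 16.5300 / 31.0 ≈ 0.5332
Sk₂ > 0 ⇒ mean > median ⇒ right-skewed (positive skew).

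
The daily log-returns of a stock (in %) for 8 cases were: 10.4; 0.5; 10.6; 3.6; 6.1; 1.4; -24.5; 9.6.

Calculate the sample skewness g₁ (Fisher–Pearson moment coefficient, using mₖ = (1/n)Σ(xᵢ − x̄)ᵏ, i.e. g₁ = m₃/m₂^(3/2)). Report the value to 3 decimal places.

-1.752

x̄ = (10.4 + 0.5 + 10.6 + 3.6 + 6.1 + 1.4 - 24.5 + 9.6) / 8 = 2.2125
deviations (xᵢ − x̄): 8.1875, -1.7125, 8.3875, 1.3875, 3.8875, -0.8125, -26.7125, 7.3875
Σ(xᵢ − x̄)² = 926.1488 ⇒ m₂ = 926.1488/8 = 115.76859
Σ(xᵢ − x̄)³ = -17462.9596 ⇒ m₃ = -17462.9596/8 = -2182.86995
m₂^(3/2) = 115.76859^(1.5) = 1245.62162
g₁ = m₃ / m₂^(3/2) = -2182.86995 / 1245.62162 ≈ -1.752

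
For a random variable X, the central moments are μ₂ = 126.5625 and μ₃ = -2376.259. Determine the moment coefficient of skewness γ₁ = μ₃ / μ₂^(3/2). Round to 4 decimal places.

-1.6689

σ = √μ₂ = √126.5625 = 11.25000
σ³ = μ₂^(3/2) = 1423.82813
γ₁ = μ₃/σ³ = -2376.259 / 1423.82813 ≈ -1.6689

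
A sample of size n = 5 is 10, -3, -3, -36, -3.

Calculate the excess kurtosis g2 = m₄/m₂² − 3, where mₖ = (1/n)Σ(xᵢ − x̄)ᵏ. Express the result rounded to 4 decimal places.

-0.1479

x̄ = -7.0000
Σ(xᵢ − x̄)² = 1178.0000 ⇒ m₂ = 235.60000
Σ(xᵢ − x̄)⁴ = 791570.0000 ⇒ m₄ = 158314.00000
m₂² = 55507.36000
g2 = m₄/m₂² − 3 = 2.85213 − 3 ≈ -0.1479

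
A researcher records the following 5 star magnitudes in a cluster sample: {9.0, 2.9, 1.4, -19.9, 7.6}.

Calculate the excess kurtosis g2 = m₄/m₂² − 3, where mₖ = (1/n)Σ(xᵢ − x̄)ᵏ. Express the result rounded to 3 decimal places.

x̄ = 0.2000
Σ(xᵢ − x̄)² = 544.9400 ⇒ m₂ = 108.98800
Σ(xᵢ − x̄)⁴ = 172274.9090 ⇒ m₄ = 34454.98180
m₂² = 11878.38414
g2 = m₄/m₂² − 3 = 2.90065 − 3 ≈ -0.099

-0.099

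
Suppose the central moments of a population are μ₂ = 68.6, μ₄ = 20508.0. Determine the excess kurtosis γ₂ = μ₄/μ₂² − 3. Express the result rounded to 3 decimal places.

μ₂² = 68.6² = 4705.96000
μ₄/μ₂² = 20508.0 / 4705.96000 = 4.35788
γ₂ = 4.35788 − 3 ≈ 1.358

1.358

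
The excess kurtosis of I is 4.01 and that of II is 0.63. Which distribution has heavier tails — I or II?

Higher excess kurtosis ⇒ heavier tails relative to the normal distribution.
4.01 vs 0.63: the larger is 4.01, so I has heavier tails.

I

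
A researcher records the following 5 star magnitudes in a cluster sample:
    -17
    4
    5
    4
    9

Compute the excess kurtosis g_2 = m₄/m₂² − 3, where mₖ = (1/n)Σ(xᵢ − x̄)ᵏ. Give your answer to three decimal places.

0.074

x̄ = 1.0000
Σ(xᵢ − x̄)² = 422.0000 ⇒ m₂ = 84.40000
Σ(xᵢ − x̄)⁴ = 109490.0000 ⇒ m₄ = 21898.00000
m₂² = 7123.36000
g_2 = m₄/m₂² − 3 = 3.07411 − 3 ≈ 0.074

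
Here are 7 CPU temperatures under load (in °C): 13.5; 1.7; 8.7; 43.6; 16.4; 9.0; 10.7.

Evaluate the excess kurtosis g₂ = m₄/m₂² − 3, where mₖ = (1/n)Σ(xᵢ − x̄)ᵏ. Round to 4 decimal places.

x̄ = 14.8000
Σ(xᵢ − x̄)² = 1092.9600 ⇒ m₂ = 156.13714
Σ(xᵢ − x̄)⁴ = 720228.9252 ⇒ m₄ = 102889.84646
m₂² = 24378.80738
g₂ = m₄/m₂² − 3 = 4.22046 − 3 ≈ 1.2205

1.2205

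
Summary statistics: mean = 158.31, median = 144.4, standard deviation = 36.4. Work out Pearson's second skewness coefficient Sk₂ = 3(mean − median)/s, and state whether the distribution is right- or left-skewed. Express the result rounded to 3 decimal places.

Sk₂ = 3(158.31 − 144.4) / 36.4 = 3 × 13.9100 / 36.4
    = 41.7300 / 36.4 ≈ 1.146
Sk₂ > 0 ⇒ mean > median ⇒ right-skewed (positive skew).

1.146, right-skewed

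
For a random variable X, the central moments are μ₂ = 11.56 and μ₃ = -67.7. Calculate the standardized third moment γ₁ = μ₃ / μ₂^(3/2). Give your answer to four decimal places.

-1.7225

σ = √μ₂ = √11.56 = 3.40000
σ³ = μ₂^(3/2) = 39.30400
γ₁ = μ₃/σ³ = -67.7 / 39.30400 ≈ -1.7225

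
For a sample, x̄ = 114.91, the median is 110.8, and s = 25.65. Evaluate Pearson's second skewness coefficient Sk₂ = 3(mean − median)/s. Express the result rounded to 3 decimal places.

Sk₂ = 3(114.91 − 110.8) / 25.65 = 3 × 4.1100 / 25.65
    = 12.3300 / 25.65 ≈ 0.481

0.481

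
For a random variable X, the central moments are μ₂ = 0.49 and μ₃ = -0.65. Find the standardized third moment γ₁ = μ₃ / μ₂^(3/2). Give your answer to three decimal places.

-1.895

σ = √μ₂ = √0.49 = 0.70000
σ³ = μ₂^(3/2) = 0.34300
γ₁ = μ₃/σ³ = -0.65 / 0.34300 ≈ -1.895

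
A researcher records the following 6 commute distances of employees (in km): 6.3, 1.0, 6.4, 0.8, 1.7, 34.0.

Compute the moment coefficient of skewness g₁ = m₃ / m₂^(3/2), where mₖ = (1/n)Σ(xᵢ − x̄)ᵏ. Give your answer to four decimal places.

x̄ = (6.3 + 1.0 + 6.4 + 0.8 + 1.7 + 34.0) / 6 = 8.3667
deviations (xᵢ − x̄): -2.0667, -7.3667, -1.9667, -7.5667, -6.6667, 25.6333
Σ(xᵢ − x̄)² = 821.1733 ⇒ m₂ = 821.1733/6 = 136.86222
Σ(xᵢ − x̄)³ = 15697.1096 ⇒ m₃ = 15697.1096/6 = 2616.18493
m₂^(3/2) = 136.86222^(1.5) = 1601.12552
g₁ = m₃ / m₂^(3/2) = 2616.18493 / 1601.12552 ≈ 1.6340

1.6340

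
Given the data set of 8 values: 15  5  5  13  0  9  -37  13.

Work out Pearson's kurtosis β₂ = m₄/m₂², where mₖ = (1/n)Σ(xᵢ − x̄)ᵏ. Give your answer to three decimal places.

x̄ = 2.8750
Σ(xᵢ − x̄)² = 1996.8750 ⇒ m₂ = 249.60938
Σ(xᵢ − x̄)⁴ = 2572298.7129 ⇒ m₄ = 321537.33911
m₂² = 62304.84009
β₂ = m₄/m₂² = 321537.33911 / 62304.84009 ≈ 5.161

5.161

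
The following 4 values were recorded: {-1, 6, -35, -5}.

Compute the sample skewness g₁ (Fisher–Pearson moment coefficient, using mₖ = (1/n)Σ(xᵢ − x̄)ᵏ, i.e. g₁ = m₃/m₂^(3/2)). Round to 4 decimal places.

-0.9351

x̄ = (-1 + 6 - 35 - 5) / 4 = -8.7500
deviations (xᵢ − x̄): 7.7500, 14.7500, -26.2500, 3.7500
Σ(xᵢ − x̄)² = 980.7500 ⇒ m₂ = 980.7500/4 = 245.18750
Σ(xᵢ − x̄)³ = -14360.6250 ⇒ m₃ = -14360.6250/4 = -3590.15625
m₂^(3/2) = 245.18750^(1.5) = 3839.25968
g₁ = m₃ / m₂^(3/2) = -3590.15625 / 3839.25968 ≈ -0.9351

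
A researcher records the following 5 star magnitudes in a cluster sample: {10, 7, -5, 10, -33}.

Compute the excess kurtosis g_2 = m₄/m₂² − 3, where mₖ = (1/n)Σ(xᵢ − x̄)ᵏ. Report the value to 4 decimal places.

-0.3459

x̄ = -2.2000
Σ(xᵢ − x̄)² = 1338.8000 ⇒ m₂ = 267.76000
Σ(xᵢ − x̄)⁴ = 951449.9360 ⇒ m₄ = 190289.98720
m₂² = 71695.41760
g_2 = m₄/m₂² − 3 = 2.65414 − 3 ≈ -0.3459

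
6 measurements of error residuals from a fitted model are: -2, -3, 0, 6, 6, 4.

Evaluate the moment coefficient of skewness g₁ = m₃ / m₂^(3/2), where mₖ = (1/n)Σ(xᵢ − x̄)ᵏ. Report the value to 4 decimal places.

x̄ = (-2 - 3 + 0 + 6 + 6 + 4) / 6 = 1.8333
deviations (xᵢ − x̄): -3.8333, -4.8333, -1.8333, 4.1667, 4.1667, 2.1667
Σ(xᵢ − x̄)² = 80.8333 ⇒ m₂ = 80.8333/6 = 13.47222
Σ(xᵢ − x̄)³ = -20.5556 ⇒ m₃ = -20.5556/6 = -3.42593
m₂^(3/2) = 13.47222^(1.5) = 49.44915
g₁ = m₃ / m₂^(3/2) = -3.42593 / 49.44915 ≈ -0.0693

-0.0693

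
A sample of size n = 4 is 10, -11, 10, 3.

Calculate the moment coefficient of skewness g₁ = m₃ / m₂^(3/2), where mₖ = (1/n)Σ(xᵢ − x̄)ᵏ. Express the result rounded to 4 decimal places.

-0.8165

x̄ = (10 - 11 + 10 + 3) / 4 = 3.0000
deviations (xᵢ − x̄): 7.0000, -14.0000, 7.0000, 0.0000
Σ(xᵢ − x̄)² = 294.0000 ⇒ m₂ = 294.0000/4 = 73.50000
Σ(xᵢ − x̄)³ = -2058.0000 ⇒ m₃ = -2058.0000/4 = -514.50000
m₂^(3/2) = 73.50000^(1.5) = 630.13124
g₁ = m₃ / m₂^(3/2) = -514.50000 / 630.13124 ≈ -0.8165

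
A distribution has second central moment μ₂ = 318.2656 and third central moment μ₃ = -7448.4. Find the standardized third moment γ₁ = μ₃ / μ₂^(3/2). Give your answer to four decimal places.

-1.3118

σ = √μ₂ = √318.2656 = 17.84000
σ³ = μ₂^(3/2) = 5677.85830
γ₁ = μ₃/σ³ = -7448.4 / 5677.85830 ≈ -1.3118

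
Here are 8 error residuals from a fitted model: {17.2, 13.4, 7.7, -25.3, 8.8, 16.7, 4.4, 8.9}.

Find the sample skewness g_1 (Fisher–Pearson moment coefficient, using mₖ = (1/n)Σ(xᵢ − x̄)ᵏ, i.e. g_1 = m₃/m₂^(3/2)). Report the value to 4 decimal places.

-1.7875

x̄ = (17.2 + 13.4 + 7.7 - 25.3 + 8.8 + 16.7 + 4.4 + 8.9) / 8 = 6.4750
deviations (xᵢ − x̄): 10.7250, 6.9250, 1.2250, -31.7750, 2.3250, 10.2250, -2.0750, 2.4250
Σ(xᵢ − x̄)² = 1294.2750 ⇒ m₂ = 1294.2750/8 = 161.78437
Σ(xᵢ − x̄)³ = -29427.1433 ⇒ m₃ = -29427.1433/8 = -3678.39291
m₂^(3/2) = 161.78437^(1.5) = 2057.80806
g_1 = m₃ / m₂^(3/2) = -3678.39291 / 2057.80806 ≈ -1.7875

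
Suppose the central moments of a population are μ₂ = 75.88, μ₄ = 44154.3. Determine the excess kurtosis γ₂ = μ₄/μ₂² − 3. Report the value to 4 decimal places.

μ₂² = 75.88² = 5757.77440
μ₄/μ₂² = 44154.3 / 5757.77440 = 7.66864
γ₂ = 7.66864 − 3 ≈ 4.6686

4.6686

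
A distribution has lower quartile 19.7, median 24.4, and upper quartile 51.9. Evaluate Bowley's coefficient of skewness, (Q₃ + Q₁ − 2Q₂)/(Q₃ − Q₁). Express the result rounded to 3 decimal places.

numerator: Q₃ + Q₁ − 2Q₂ = 51.9 + 19.7 − 2×24.4 = 22.8000
denominator: Q₃ − Q₁ = 51.9 − 19.7 = 32.2000
Bowley skewness = 22.8000 / 32.2000 ≈ 0.708

0.708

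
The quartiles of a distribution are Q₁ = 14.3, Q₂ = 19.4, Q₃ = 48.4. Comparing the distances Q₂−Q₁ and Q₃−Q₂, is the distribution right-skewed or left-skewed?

Q₂ − Q₁ = 5.1;  Q₃ − Q₂ = 29.0
Q₃ − Q₂ > Q₂ − Q₁ ⇒ the upper half is more spread out ⇒ right-skewed.

right-skewed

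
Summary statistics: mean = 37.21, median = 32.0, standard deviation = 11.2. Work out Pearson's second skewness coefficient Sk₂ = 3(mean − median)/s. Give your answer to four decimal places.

1.3955

Sk₂ = 3(37.21 − 32.0) / 11.2 = 3 × 5.2100 / 11.2
    = 15.6300 / 11.2 ≈ 1.3955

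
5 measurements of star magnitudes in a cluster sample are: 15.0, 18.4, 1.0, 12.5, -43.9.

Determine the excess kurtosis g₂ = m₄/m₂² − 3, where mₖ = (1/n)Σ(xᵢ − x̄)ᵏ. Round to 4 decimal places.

x̄ = 0.6000
Σ(xᵢ − x̄)² = 2646.2200 ⇒ m₂ = 529.24400
Σ(xᵢ − x̄)⁴ = 4084829.2354 ⇒ m₄ = 816965.84708
m₂² = 280099.21154
g₂ = m₄/m₂² − 3 = 2.91670 − 3 ≈ -0.0833

-0.0833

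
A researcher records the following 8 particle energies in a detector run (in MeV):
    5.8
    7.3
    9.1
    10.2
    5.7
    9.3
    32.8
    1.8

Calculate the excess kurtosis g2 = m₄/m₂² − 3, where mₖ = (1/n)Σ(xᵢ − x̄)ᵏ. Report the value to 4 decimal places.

2.3102

x̄ = 10.2500
Σ(xᵢ − x̄)² = 631.3400 ⇒ m₂ = 78.91750
Σ(xᵢ − x̄)⁴ = 264572.1390 ⇒ m₄ = 33071.51738
m₂² = 6227.97181
g2 = m₄/m₂² − 3 = 5.31016 − 3 ≈ 2.3102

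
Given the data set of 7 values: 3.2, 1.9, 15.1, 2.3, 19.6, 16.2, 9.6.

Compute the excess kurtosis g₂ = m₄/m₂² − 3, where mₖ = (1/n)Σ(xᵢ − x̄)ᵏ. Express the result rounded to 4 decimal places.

x̄ = 9.7000
Σ(xᵢ − x̄)² = 327.2800 ⇒ m₂ = 46.75429
Σ(xᵢ − x̄)⁴ = 20726.5540 ⇒ m₄ = 2960.93629
m₂² = 2185.96323
g₂ = m₄/m₂² − 3 = 1.35452 − 3 ≈ -1.6455

-1.6455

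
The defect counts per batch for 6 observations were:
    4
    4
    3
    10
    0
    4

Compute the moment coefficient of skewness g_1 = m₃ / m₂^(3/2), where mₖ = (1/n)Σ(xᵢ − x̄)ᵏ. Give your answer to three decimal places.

0.794

x̄ = (4 + 4 + 3 + 10 + 0 + 4) / 6 = 4.1667
deviations (xᵢ − x̄): -0.1667, -0.1667, -1.1667, 5.8333, -4.1667, -0.1667
Σ(xᵢ − x̄)² = 52.8333 ⇒ m₂ = 52.8333/6 = 8.80556
Σ(xᵢ − x̄)³ = 124.5556 ⇒ m₃ = 124.5556/6 = 20.75926
m₂^(3/2) = 8.80556^(1.5) = 26.12974
g_1 = m₃ / m₂^(3/2) = 20.75926 / 26.12974 ≈ 0.794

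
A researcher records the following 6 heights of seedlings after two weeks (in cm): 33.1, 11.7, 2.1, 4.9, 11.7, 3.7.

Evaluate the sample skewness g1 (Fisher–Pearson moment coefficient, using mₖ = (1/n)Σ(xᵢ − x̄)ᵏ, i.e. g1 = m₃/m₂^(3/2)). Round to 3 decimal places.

x̄ = (33.1 + 11.7 + 2.1 + 4.9 + 11.7 + 3.7) / 6 = 11.2000
deviations (xᵢ − x̄): 21.9000, 0.5000, -9.1000, -6.3000, 0.5000, -7.5000
Σ(xᵢ − x̄)² = 658.8600 ⇒ m₂ = 658.8600/6 = 109.81000
Σ(xᵢ − x̄)³ = 9078.2160 ⇒ m₃ = 9078.2160/6 = 1513.03600
m₂^(3/2) = 109.81000^(1.5) = 1150.70192
g1 = m₃ / m₂^(3/2) = 1513.03600 / 1150.70192 ≈ 1.315

1.315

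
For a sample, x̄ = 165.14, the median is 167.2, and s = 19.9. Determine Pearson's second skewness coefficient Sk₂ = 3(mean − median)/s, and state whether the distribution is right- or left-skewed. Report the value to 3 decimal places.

-0.311, left-skewed

Sk₂ = 3(165.14 − 167.2) / 19.9 = 3 × -2.0600 / 19.9
    = -6.1800 / 19.9 ≈ -0.311
Sk₂ < 0 ⇒ mean < median ⇒ left-skewed (negative skew).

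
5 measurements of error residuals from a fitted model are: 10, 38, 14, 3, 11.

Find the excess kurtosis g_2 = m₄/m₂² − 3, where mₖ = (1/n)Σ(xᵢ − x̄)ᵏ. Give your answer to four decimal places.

x̄ = 15.2000
Σ(xᵢ − x̄)² = 714.8000 ⇒ m₂ = 142.96000
Σ(xᵢ − x̄)⁴ = 293431.3760 ⇒ m₄ = 58686.27520
m₂² = 20437.56160
g_2 = m₄/m₂² − 3 = 2.87149 − 3 ≈ -0.1285

-0.1285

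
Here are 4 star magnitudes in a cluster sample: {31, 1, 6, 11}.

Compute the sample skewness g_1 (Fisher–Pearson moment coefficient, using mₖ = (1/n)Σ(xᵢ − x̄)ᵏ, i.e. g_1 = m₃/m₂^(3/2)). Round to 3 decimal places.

0.833

x̄ = (31 + 1 + 6 + 11) / 4 = 12.2500
deviations (xᵢ − x̄): 18.7500, -11.2500, -6.2500, -1.2500
Σ(xᵢ − x̄)² = 518.7500 ⇒ m₂ = 518.7500/4 = 129.68750
Σ(xᵢ − x̄)³ = 4921.8750 ⇒ m₃ = 4921.8750/4 = 1230.46875
m₂^(3/2) = 129.68750^(1.5) = 1476.88669
g_1 = m₃ / m₂^(3/2) = 1230.46875 / 1476.88669 ≈ 0.833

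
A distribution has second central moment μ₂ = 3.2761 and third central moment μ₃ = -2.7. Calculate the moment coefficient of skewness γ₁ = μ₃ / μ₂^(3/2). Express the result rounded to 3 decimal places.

-0.455

σ = √μ₂ = √3.2761 = 1.81000
σ³ = μ₂^(3/2) = 5.92974
γ₁ = μ₃/σ³ = -2.7 / 5.92974 ≈ -0.455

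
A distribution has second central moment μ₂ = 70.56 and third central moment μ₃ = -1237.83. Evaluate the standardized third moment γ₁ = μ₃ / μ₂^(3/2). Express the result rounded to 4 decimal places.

-2.0884

σ = √μ₂ = √70.56 = 8.40000
σ³ = μ₂^(3/2) = 592.70400
γ₁ = μ₃/σ³ = -1237.83 / 592.70400 ≈ -2.0884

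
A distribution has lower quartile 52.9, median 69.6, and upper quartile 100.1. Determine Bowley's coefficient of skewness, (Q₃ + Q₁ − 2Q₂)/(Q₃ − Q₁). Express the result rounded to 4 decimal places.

numerator: Q₃ + Q₁ − 2Q₂ = 100.1 + 52.9 − 2×69.6 = 13.8000
denominator: Q₃ − Q₁ = 100.1 − 52.9 = 47.2000
Bowley skewness = 13.8000 / 47.2000 ≈ 0.2924

0.2924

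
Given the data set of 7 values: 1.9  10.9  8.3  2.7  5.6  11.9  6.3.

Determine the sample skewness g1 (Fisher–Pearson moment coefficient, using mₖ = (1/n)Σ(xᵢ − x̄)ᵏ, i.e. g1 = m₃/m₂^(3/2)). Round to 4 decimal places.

x̄ = (1.9 + 10.9 + 8.3 + 2.7 + 5.6 + 11.9 + 6.3) / 7 = 6.8000
deviations (xᵢ − x̄): -4.9000, 4.1000, 1.5000, -4.1000, -1.2000, 5.1000, -0.5000
Σ(xᵢ − x̄)² = 87.5800 ⇒ m₂ = 87.5800/7 = 12.51143
Σ(xᵢ − x̄)³ = 16.5240 ⇒ m₃ = 16.5240/7 = 2.36057
m₂^(3/2) = 12.51143^(1.5) = 44.25480
g1 = m₃ / m₂^(3/2) = 2.36057 / 44.25480 ≈ 0.0533

0.0533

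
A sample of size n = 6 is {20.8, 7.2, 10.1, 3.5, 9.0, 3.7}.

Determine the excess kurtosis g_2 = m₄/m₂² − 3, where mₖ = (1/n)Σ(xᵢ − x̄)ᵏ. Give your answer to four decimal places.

0.0643

x̄ = 9.0500
Σ(xᵢ − x̄)² = 202.0150 ⇒ m₂ = 33.66917
Σ(xᵢ − x̄)⁴ = 20842.2244 ⇒ m₄ = 3473.70407
m₂² = 1133.61278
g_2 = m₄/m₂² − 3 = 3.06428 − 3 ≈ 0.0643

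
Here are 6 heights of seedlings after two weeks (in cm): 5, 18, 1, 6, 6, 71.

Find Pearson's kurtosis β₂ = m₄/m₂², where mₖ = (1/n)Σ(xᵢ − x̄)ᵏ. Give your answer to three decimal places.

x̄ = 17.8333
Σ(xᵢ − x̄)² = 3554.8333 ⇒ m₂ = 592.47222
Σ(xᵢ − x̄)⁴ = 8136834.8194 ⇒ m₄ = 1356139.13657
m₂² = 351023.33410
β₂ = m₄/m₂² = 1356139.13657 / 351023.33410 ≈ 3.863

3.863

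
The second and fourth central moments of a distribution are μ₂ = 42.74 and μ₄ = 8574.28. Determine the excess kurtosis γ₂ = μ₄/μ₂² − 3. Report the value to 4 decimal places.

μ₂² = 42.74² = 1826.70760
μ₄/μ₂² = 8574.28 / 1826.70760 = 4.69384
γ₂ = 4.69384 − 3 ≈ 1.6938

1.6938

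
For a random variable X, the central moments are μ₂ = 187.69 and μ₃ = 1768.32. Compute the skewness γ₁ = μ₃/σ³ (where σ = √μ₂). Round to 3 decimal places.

σ = √μ₂ = √187.69 = 13.70000
σ³ = μ₂^(3/2) = 2571.35300
γ₁ = μ₃/σ³ = 1768.32 / 2571.35300 ≈ 0.688

0.688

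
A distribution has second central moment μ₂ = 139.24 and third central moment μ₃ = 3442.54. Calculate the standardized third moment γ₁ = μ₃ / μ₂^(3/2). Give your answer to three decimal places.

σ = √μ₂ = √139.24 = 11.80000
σ³ = μ₂^(3/2) = 1643.03200
γ₁ = μ₃/σ³ = 3442.54 / 1643.03200 ≈ 2.095

2.095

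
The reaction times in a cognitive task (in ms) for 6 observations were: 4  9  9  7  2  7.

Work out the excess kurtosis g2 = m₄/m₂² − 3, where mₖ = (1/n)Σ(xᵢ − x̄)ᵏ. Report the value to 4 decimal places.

x̄ = 6.3333
Σ(xᵢ − x̄)² = 39.3333 ⇒ m₂ = 6.55556
Σ(xᵢ − x̄)⁴ = 483.7778 ⇒ m₄ = 80.62963
m₂² = 42.97531
g2 = m₄/m₂² − 3 = 1.87619 − 3 ≈ -1.1238

-1.1238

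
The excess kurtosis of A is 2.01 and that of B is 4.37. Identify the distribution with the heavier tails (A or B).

B

Higher excess kurtosis ⇒ heavier tails relative to the normal distribution.
2.01 vs 4.37: the larger is 4.37, so B has heavier tails.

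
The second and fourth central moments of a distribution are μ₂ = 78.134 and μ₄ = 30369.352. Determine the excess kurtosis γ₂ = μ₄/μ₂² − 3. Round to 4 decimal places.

1.9746

μ₂² = 78.134² = 6104.92196
μ₄/μ₂² = 30369.352 / 6104.92196 = 4.97457
γ₂ = 4.97457 − 3 ≈ 1.9746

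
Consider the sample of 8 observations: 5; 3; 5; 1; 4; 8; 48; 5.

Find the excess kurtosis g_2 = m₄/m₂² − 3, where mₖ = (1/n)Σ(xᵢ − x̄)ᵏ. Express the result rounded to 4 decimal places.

x̄ = 9.8750
Σ(xᵢ − x̄)² = 1688.8750 ⇒ m₂ = 211.10938
Σ(xᵢ − x̄)⁴ = 2124043.8379 ⇒ m₄ = 265505.47974
m₂² = 44567.16821
g_2 = m₄/m₂² − 3 = 5.95742 − 3 ≈ 2.9574

2.9574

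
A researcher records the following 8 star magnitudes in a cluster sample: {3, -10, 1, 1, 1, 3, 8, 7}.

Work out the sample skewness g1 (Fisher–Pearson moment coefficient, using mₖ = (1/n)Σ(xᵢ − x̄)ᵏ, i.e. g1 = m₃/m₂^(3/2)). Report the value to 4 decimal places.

-1.1480

x̄ = (3 - 10 + 1 + 1 + 1 + 3 + 8 + 7) / 8 = 1.7500
deviations (xᵢ − x̄): 1.2500, -11.7500, -0.7500, -0.7500, -0.7500, 1.2500, 6.2500, 5.2500
Σ(xᵢ − x̄)² = 209.5000 ⇒ m₂ = 209.5000/8 = 26.18750
Σ(xᵢ − x̄)³ = -1230.7500 ⇒ m₃ = -1230.7500/8 = -153.84375
m₂^(3/2) = 26.18750^(1.5) = 134.01119
g1 = m₃ / m₂^(3/2) = -153.84375 / 134.01119 ≈ -1.1480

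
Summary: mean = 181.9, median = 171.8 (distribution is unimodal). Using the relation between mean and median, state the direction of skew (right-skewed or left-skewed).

mean − median = 181.9 − 171.8 = 10.1
mean > median ⇒ the longer tail is on the right ⇒ right-skewed (positively skewed).

right-skewed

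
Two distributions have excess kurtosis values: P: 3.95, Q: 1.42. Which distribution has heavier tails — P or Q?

P

Higher excess kurtosis ⇒ heavier tails relative to the normal distribution.
3.95 vs 1.42: the larger is 3.95, so P has heavier tails.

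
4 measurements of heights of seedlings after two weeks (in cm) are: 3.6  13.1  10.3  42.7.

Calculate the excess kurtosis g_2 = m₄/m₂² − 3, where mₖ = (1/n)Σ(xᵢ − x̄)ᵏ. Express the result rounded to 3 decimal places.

x̄ = 17.4250
Σ(xᵢ − x̄)² = 899.4275 ⇒ m₂ = 224.85688
Σ(xᵢ − x̄)⁴ = 447556.1441 ⇒ m₄ = 111889.03601
m₂² = 50560.61423
g_2 = m₄/m₂² − 3 = 2.21297 − 3 ≈ -0.787

-0.787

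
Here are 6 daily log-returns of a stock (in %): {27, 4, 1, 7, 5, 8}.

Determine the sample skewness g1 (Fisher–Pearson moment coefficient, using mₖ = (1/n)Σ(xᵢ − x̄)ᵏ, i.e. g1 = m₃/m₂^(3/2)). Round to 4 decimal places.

1.5086

x̄ = (27 + 4 + 1 + 7 + 5 + 8) / 6 = 8.6667
deviations (xᵢ − x̄): 18.3333, -4.6667, -7.6667, -1.6667, -3.6667, -0.6667
Σ(xᵢ − x̄)² = 433.3333 ⇒ m₂ = 433.3333/6 = 72.22222
Σ(xᵢ − x̄)³ = 5555.5556 ⇒ m₃ = 5555.5556/6 = 925.92593
m₂^(3/2) = 72.22222^(1.5) = 613.77087
g1 = m₃ / m₂^(3/2) = 925.92593 / 613.77087 ≈ 1.5086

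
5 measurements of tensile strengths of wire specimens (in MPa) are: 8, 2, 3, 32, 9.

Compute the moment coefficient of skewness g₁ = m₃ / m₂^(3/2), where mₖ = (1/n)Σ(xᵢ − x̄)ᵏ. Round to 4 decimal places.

1.2734

x̄ = (8 + 2 + 3 + 32 + 9) / 5 = 10.8000
deviations (xᵢ − x̄): -2.8000, -8.8000, -7.8000, 21.2000, -1.8000
Σ(xᵢ − x̄)² = 598.8000 ⇒ m₂ = 598.8000/5 = 119.76000
Σ(xᵢ − x̄)³ = 8344.3200 ⇒ m₃ = 8344.3200/5 = 1668.86400
m₂^(3/2) = 119.76000^(1.5) = 1310.59251
g₁ = m₃ / m₂^(3/2) = 1668.86400 / 1310.59251 ≈ 1.2734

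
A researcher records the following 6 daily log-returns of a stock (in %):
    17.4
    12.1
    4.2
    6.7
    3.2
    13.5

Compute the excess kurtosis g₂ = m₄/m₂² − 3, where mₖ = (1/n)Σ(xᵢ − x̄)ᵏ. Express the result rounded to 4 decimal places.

x̄ = 9.5167
Σ(xᵢ − x̄)² = 160.7883 ⇒ m₂ = 26.79806
Σ(xᵢ − x̄)⁴ = 6612.5342 ⇒ m₄ = 1102.08904
m₂² = 718.13578
g₂ = m₄/m₂² − 3 = 1.53465 − 3 ≈ -1.4653

-1.4653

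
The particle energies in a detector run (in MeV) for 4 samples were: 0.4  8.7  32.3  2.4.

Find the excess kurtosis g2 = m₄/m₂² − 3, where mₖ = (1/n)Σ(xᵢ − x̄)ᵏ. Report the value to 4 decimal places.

-0.8335

x̄ = 10.9500
Σ(xᵢ − x̄)² = 645.2900 ⇒ m₂ = 161.32250
Σ(xᵢ − x̄)⁴ = 225532.0024 ⇒ m₄ = 56383.00061
m₂² = 26024.94901
g2 = m₄/m₂² − 3 = 2.16650 − 3 ≈ -0.8335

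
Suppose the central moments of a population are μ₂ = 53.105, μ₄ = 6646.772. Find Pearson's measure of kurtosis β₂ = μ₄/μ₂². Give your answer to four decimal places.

2.3569

μ₂² = 53.105² = 2820.14102
μ₄/μ₂² = 6646.772 / 2820.14102 = 2.35689
β₂ ≈ 2.3569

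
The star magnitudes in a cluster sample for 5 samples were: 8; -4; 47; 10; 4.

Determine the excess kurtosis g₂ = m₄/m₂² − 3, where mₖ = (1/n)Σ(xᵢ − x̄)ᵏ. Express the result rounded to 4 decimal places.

x̄ = 13.0000
Σ(xᵢ − x̄)² = 1560.0000 ⇒ m₂ = 312.00000
Σ(xᵢ − x̄)⁴ = 1427124.0000 ⇒ m₄ = 285424.80000
m₂² = 97344.00000
g₂ = m₄/m₂² − 3 = 2.93213 − 3 ≈ -0.0679

-0.0679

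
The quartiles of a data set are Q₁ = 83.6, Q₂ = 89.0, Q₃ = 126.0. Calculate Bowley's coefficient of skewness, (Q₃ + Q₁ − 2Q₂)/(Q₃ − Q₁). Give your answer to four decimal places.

0.7453

numerator: Q₃ + Q₁ − 2Q₂ = 126.0 + 83.6 − 2×89.0 = 31.6000
denominator: Q₃ − Q₁ = 126.0 − 83.6 = 42.4000
Bowley skewness = 31.6000 / 42.4000 ≈ 0.7453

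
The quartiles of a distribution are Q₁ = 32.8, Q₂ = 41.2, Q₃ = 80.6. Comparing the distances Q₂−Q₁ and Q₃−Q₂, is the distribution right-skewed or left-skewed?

Q₂ − Q₁ = 8.4;  Q₃ − Q₂ = 39.4
Q₃ − Q₂ > Q₂ − Q₁ ⇒ the upper half is more spread out ⇒ right-skewed.

right-skewed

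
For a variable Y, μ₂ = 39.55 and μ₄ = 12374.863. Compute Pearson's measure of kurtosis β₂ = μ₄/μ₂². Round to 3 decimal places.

7.911

μ₂² = 39.55² = 1564.20250
μ₄/μ₂² = 12374.863 / 1564.20250 = 7.91129
β₂ ≈ 7.911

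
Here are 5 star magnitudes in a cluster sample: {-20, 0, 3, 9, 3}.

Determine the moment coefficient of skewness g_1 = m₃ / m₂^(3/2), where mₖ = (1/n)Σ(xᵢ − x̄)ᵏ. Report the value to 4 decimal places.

-1.1669

x̄ = (-20 + 0 + 3 + 9 + 3) / 5 = -1.0000
deviations (xᵢ − x̄): -19.0000, 1.0000, 4.0000, 10.0000, 4.0000
Σ(xᵢ − x̄)² = 494.0000 ⇒ m₂ = 494.0000/5 = 98.80000
Σ(xᵢ − x̄)³ = -5730.0000 ⇒ m₃ = -5730.0000/5 = -1146.00000
m₂^(3/2) = 98.80000^(1.5) = 982.05411
g_1 = m₃ / m₂^(3/2) = -1146.00000 / 982.05411 ≈ -1.1669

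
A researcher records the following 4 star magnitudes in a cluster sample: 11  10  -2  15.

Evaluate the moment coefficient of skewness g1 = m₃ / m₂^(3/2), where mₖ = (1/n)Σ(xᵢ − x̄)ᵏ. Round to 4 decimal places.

-0.8459

x̄ = (11 + 10 - 2 + 15) / 4 = 8.5000
deviations (xᵢ − x̄): 2.5000, 1.5000, -10.5000, 6.5000
Σ(xᵢ − x̄)² = 161.0000 ⇒ m₂ = 161.0000/4 = 40.25000
Σ(xᵢ − x̄)³ = -864.0000 ⇒ m₃ = -864.0000/4 = -216.00000
m₂^(3/2) = 40.25000^(1.5) = 255.35762
g1 = m₃ / m₂^(3/2) = -216.00000 / 255.35762 ≈ -0.8459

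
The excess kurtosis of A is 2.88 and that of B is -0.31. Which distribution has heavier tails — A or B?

Higher excess kurtosis ⇒ heavier tails relative to the normal distribution.
2.88 vs -0.31: the larger is 2.88, so A has heavier tails. (A is leptokurtic — heavier-than-normal tails; the other is platykurtic.)

A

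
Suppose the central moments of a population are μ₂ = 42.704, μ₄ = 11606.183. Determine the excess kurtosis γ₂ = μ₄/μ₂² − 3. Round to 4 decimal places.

3.3643

μ₂² = 42.704² = 1823.63162
μ₄/μ₂² = 11606.183 / 1823.63162 = 6.36432
γ₂ = 6.36432 − 3 ≈ 3.3643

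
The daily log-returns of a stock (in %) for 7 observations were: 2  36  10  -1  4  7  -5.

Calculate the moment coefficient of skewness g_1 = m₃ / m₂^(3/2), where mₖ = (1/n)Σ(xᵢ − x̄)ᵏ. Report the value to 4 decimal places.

x̄ = (2 + 36 + 10 - 1 + 4 + 7 - 5) / 7 = 7.5714
deviations (xᵢ − x̄): -5.5714, 28.4286, 2.4286, -8.5714, -3.5714, -0.5714, -12.5714
Σ(xᵢ − x̄)² = 1089.7143 ⇒ m₂ = 1089.7143/7 = 155.67347
Σ(xᵢ − x̄)³ = 20154.6122 ⇒ m₃ = 20154.6122/7 = 2879.23032
m₂^(3/2) = 155.67347^(1.5) = 1942.32503
g_1 = m₃ / m₂^(3/2) = 2879.23032 / 1942.32503 ≈ 1.4824

1.4824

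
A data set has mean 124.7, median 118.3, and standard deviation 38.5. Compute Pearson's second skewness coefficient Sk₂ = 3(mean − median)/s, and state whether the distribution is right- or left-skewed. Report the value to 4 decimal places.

0.4987, right-skewed

Sk₂ = 3(124.7 − 118.3) / 38.5 = 3 × 6.4000 / 38.5
    = 19.2000 / 38.5 ≈ 0.4987
Sk₂ > 0 ⇒ mean > median ⇒ right-skewed (positive skew).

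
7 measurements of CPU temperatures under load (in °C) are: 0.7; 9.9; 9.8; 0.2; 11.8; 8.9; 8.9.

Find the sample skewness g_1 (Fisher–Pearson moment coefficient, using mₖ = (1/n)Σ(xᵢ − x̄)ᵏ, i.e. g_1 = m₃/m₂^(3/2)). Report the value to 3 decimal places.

x̄ = (0.7 + 9.9 + 9.8 + 0.2 + 11.8 + 8.9 + 8.9) / 7 = 7.1714
deviations (xᵢ − x̄): -6.4714, 2.7286, 2.6286, -6.9714, 4.6286, 1.7286, 1.7286
Σ(xᵢ − x̄)² = 132.2343 ⇒ m₂ = 132.2343/7 = 18.89061
Σ(xᵢ − x̄)³ = -461.8695 ⇒ m₃ = -461.8695/7 = -65.98135
m₂^(3/2) = 18.89061^(1.5) = 82.10490
g_1 = m₃ / m₂^(3/2) = -65.98135 / 82.10490 ≈ -0.804

-0.804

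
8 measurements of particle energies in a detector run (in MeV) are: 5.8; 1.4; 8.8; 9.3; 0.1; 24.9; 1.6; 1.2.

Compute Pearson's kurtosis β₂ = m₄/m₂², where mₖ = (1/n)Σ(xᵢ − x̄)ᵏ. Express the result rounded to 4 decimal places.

4.1600

x̄ = 6.6375
Σ(xᵢ − x̄)² = 471.0988 ⇒ m₂ = 58.88734
Σ(xᵢ − x̄)⁴ = 115404.7047 ⇒ m₄ = 14425.58809
m₂² = 3467.71925
β₂ = m₄/m₂² = 14425.58809 / 3467.71925 ≈ 4.1600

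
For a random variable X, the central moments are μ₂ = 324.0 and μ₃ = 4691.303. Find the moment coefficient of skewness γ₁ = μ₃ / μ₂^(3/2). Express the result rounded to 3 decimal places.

0.804

σ = √μ₂ = √324.0 = 18.00000
σ³ = μ₂^(3/2) = 5832.00000
γ₁ = μ₃/σ³ = 4691.303 / 5832.00000 ≈ 0.804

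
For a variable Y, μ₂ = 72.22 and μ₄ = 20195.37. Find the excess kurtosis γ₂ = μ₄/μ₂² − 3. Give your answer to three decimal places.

0.872

μ₂² = 72.22² = 5215.72840
μ₄/μ₂² = 20195.37 / 5215.72840 = 3.87201
γ₂ = 3.87201 − 3 ≈ 0.872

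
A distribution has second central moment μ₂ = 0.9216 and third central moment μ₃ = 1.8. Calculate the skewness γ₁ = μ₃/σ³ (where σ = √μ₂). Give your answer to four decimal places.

2.0345

σ = √μ₂ = √0.9216 = 0.96000
σ³ = μ₂^(3/2) = 0.88474
γ₁ = μ₃/σ³ = 1.8 / 0.88474 ≈ 2.0345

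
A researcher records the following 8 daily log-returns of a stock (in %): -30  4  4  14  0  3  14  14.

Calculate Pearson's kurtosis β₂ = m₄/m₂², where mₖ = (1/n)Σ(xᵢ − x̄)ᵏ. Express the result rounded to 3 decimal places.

4.539

x̄ = 2.8750
Σ(xᵢ − x̄)² = 1462.8750 ⇒ m₂ = 182.85938
Σ(xᵢ − x̄)⁴ = 1214079.6504 ⇒ m₄ = 151759.95630
m₂² = 33437.55103
β₂ = m₄/m₂² = 151759.95630 / 33437.55103 ≈ 4.539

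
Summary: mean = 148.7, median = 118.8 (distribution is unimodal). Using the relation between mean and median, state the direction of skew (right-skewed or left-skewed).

mean − median = 148.7 − 118.8 = 29.9
mean > median ⇒ the longer tail is on the right ⇒ right-skewed (positively skewed).

right-skewed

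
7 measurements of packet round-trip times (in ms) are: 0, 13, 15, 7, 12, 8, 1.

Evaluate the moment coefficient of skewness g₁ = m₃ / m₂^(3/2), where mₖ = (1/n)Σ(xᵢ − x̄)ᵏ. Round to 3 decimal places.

x̄ = (0 + 13 + 15 + 7 + 12 + 8 + 1) / 7 = 8.0000
deviations (xᵢ − x̄): -8.0000, 5.0000, 7.0000, -1.0000, 4.0000, 0.0000, -7.0000
Σ(xᵢ − x̄)² = 204.0000 ⇒ m₂ = 204.0000/7 = 29.14286
Σ(xᵢ − x̄)³ = -324.0000 ⇒ m₃ = -324.0000/7 = -46.28571
m₂^(3/2) = 29.14286^(1.5) = 157.32516
g₁ = m₃ / m₂^(3/2) = -46.28571 / 157.32516 ≈ -0.294

-0.294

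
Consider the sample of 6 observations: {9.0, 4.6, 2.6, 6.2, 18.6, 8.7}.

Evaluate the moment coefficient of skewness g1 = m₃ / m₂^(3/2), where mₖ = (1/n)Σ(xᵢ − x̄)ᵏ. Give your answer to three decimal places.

x̄ = (9.0 + 4.6 + 2.6 + 6.2 + 18.6 + 8.7) / 6 = 8.2833
deviations (xᵢ − x̄): 0.7167, -3.6833, -5.6833, -2.0833, 10.3167, 0.4167
Σ(xᵢ − x̄)² = 157.3283 ⇒ m₂ = 157.3283/6 = 26.22139
Σ(xᵢ − x̄)³ = 855.8934 ⇒ m₃ = 855.8934/6 = 142.64891
m₂^(3/2) = 26.22139^(1.5) = 134.27141
g1 = m₃ / m₂^(3/2) = 142.64891 / 134.27141 ≈ 1.062

1.062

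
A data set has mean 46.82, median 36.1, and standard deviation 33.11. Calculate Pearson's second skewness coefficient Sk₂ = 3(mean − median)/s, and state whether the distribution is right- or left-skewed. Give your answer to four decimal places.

0.9713, right-skewed

Sk₂ = 3(46.82 − 36.1) / 33.11 = 3 × 10.7200 / 33.11
    = 32.1600 / 33.11 ≈ 0.9713
Sk₂ > 0 ⇒ mean > median ⇒ right-skewed (positive skew).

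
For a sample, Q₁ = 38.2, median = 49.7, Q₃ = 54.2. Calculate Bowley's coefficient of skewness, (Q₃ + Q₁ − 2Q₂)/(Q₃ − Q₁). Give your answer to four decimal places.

numerator: Q₃ + Q₁ − 2Q₂ = 54.2 + 38.2 − 2×49.7 = -7.0000
denominator: Q₃ − Q₁ = 54.2 − 38.2 = 16.0000
Bowley skewness = -7.0000 / 16.0000 ≈ -0.4375

-0.4375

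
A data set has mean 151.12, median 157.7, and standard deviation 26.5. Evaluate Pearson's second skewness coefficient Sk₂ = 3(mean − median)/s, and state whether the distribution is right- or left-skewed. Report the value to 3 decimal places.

Sk₂ = 3(151.12 − 157.7) / 26.5 = 3 × -6.5800 / 26.5
    = -19.7400 / 26.5 ≈ -0.745
Sk₂ < 0 ⇒ mean < median ⇒ left-skewed (negative skew).

-0.745, left-skewed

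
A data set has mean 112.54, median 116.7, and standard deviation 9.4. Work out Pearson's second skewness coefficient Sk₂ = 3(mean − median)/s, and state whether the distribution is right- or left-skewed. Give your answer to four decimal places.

-1.3277, left-skewed

Sk₂ = 3(112.54 − 116.7) / 9.4 = 3 × -4.1600 / 9.4
    = -12.4800 / 9.4 ≈ -1.3277
Sk₂ < 0 ⇒ mean < median ⇒ left-skewed (negative skew).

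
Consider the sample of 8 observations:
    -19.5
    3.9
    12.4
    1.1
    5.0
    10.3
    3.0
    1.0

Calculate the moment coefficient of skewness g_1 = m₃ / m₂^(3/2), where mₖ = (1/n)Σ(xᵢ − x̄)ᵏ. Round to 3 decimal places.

x̄ = (-19.5 + 3.9 + 12.4 + 1.1 + 5.0 + 10.3 + 3.0 + 1.0) / 8 = 2.1500
deviations (xᵢ − x̄): -21.6500, 1.7500, 10.2500, -1.0500, 2.8500, 8.1500, 0.8500, -1.1500
Σ(xᵢ − x̄)² = 654.5400 ⇒ m₂ = 654.5400/8 = 81.81750
Σ(xᵢ − x̄)³ = -8503.1640 ⇒ m₃ = -8503.1640/8 = -1062.89550
m₂^(3/2) = 81.81750^(1.5) = 740.06405
g_1 = m₃ / m₂^(3/2) = -1062.89550 / 740.06405 ≈ -1.436

-1.436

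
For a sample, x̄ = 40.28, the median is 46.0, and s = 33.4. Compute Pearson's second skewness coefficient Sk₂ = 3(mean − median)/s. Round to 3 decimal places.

Sk₂ = 3(40.28 − 46.0) / 33.4 = 3 × -5.7200 / 33.4
    = -17.1600 / 33.4 ≈ -0.514

-0.514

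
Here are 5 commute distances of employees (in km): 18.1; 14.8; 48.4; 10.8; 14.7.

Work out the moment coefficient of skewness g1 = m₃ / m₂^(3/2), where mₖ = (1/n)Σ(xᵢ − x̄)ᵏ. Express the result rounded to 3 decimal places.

x̄ = (18.1 + 14.8 + 48.4 + 10.8 + 14.7) / 5 = 21.3600
deviations (xᵢ − x̄): -3.2600, -6.5600, 27.0400, -10.5600, -6.6600
Σ(xᵢ − x̄)² = 940.6920 ⇒ m₂ = 940.6920/5 = 188.13840
Σ(xᵢ − x̄)³ = 17980.6714 ⇒ m₃ = 17980.6714/5 = 3596.13427
m₂^(3/2) = 188.13840^(1.5) = 2580.57312
g1 = m₃ / m₂^(3/2) = 3596.13427 / 2580.57312 ≈ 1.394

1.394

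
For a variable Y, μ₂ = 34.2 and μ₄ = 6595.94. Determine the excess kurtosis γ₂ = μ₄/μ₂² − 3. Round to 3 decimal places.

μ₂² = 34.2² = 1169.64000
μ₄/μ₂² = 6595.94 / 1169.64000 = 5.63929
γ₂ = 5.63929 − 3 ≈ 2.639

2.639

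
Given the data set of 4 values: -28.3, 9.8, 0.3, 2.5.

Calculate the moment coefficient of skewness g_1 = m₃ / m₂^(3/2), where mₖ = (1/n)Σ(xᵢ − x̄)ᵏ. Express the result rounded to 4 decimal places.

-0.9466

x̄ = (-28.3 + 9.8 + 0.3 + 2.5) / 4 = -3.9250
deviations (xᵢ − x̄): -24.3750, 13.7250, 4.2250, 6.4250
Σ(xᵢ − x̄)² = 841.6475 ⇒ m₂ = 841.6475/4 = 210.41188
Σ(xᵢ − x̄)³ = -11556.0754 ⇒ m₃ = -11556.0754/4 = -2889.01884
m₂^(3/2) = 210.41188^(1.5) = 3052.14646
g_1 = m₃ / m₂^(3/2) = -2889.01884 / 3052.14646 ≈ -0.9466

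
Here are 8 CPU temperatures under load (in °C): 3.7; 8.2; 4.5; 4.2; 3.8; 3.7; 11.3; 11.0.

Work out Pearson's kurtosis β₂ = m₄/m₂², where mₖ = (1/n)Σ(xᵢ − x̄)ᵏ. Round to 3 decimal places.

x̄ = 6.3000
Σ(xᵢ − x̄)² = 78.1200 ⇒ m₂ = 9.76500
Σ(xᵢ − x̄)⁴ = 1286.4036 ⇒ m₄ = 160.80045
m₂² = 95.35523
β₂ = m₄/m₂² = 160.80045 / 95.35523 ≈ 1.686

1.686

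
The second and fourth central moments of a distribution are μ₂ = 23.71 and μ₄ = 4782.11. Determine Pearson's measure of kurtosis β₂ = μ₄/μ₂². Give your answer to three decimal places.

8.507

μ₂² = 23.71² = 562.16410
μ₄/μ₂² = 4782.11 / 562.16410 = 8.50661
β₂ ≈ 8.507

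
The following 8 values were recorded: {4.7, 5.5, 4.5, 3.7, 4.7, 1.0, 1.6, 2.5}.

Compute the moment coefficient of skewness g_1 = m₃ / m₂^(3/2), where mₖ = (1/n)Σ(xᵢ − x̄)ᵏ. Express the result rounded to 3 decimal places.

x̄ = (4.7 + 5.5 + 4.5 + 3.7 + 4.7 + 1.0 + 1.6 + 2.5) / 8 = 3.5250
deviations (xᵢ − x̄): 1.1750, 1.9750, 0.9750, 0.1750, 1.1750, -2.5250, -1.9250, -1.0250
Σ(xᵢ − x̄)² = 18.7750 ⇒ m₂ = 18.7750/8 = 2.34688
Σ(xᵢ − x̄)³ = -12.4282 ⇒ m₃ = -12.4282/8 = -1.55353
m₂^(3/2) = 2.34688^(1.5) = 3.59530
g_1 = m₃ / m₂^(3/2) = -1.55353 / 3.59530 ≈ -0.432

-0.432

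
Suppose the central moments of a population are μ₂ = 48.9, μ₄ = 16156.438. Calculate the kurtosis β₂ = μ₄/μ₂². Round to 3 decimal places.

6.757

μ₂² = 48.9² = 2391.21000
μ₄/μ₂² = 16156.438 / 2391.21000 = 6.75660
β₂ ≈ 6.757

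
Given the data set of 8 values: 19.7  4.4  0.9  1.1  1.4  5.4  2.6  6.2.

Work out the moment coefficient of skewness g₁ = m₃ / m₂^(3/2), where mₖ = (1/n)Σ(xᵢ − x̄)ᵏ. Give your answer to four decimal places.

1.8125

x̄ = (19.7 + 4.4 + 0.9 + 1.1 + 1.4 + 5.4 + 2.6 + 6.2) / 8 = 5.2125
deviations (xᵢ − x̄): 14.4875, -0.8125, -4.3125, -4.1125, -3.8125, 0.1875, -2.6125, 0.9875
Σ(xᵢ − x̄)² = 268.4288 ⇒ m₂ = 268.4288/8 = 33.55359
Σ(xᵢ − x̄)³ = 2818.1789 ⇒ m₃ = 2818.1789/8 = 352.27236
m₂^(3/2) = 33.55359^(1.5) = 194.36075
g₁ = m₃ / m₂^(3/2) = 352.27236 / 194.36075 ≈ 1.8125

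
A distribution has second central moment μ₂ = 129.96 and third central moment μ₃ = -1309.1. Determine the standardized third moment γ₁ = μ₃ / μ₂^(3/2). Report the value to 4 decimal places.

-0.8836

σ = √μ₂ = √129.96 = 11.40000
σ³ = μ₂^(3/2) = 1481.54400
γ₁ = μ₃/σ³ = -1309.1 / 1481.54400 ≈ -0.8836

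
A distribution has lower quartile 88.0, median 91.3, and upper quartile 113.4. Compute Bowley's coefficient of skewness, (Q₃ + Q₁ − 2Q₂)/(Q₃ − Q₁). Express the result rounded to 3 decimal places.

numerator: Q₃ + Q₁ − 2Q₂ = 113.4 + 88.0 − 2×91.3 = 18.8000
denominator: Q₃ − Q₁ = 113.4 − 88.0 = 25.4000
Bowley skewness = 18.8000 / 25.4000 ≈ 0.740

0.740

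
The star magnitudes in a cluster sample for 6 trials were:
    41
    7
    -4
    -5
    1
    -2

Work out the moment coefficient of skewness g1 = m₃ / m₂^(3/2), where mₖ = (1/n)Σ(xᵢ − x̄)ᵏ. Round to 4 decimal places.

x̄ = (41 + 7 - 4 - 5 + 1 - 2) / 6 = 6.3333
deviations (xᵢ − x̄): 34.6667, 0.6667, -10.3333, -11.3333, -5.3333, -8.3333
Σ(xᵢ − x̄)² = 1535.3333 ⇒ m₂ = 1535.3333/6 = 255.88889
Σ(xᵢ − x̄)³ = 38372.4444 ⇒ m₃ = 38372.4444/6 = 6395.40741
m₂^(3/2) = 255.88889^(1.5) = 4093.33362
g1 = m₃ / m₂^(3/2) = 6395.40741 / 4093.33362 ≈ 1.5624

1.5624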